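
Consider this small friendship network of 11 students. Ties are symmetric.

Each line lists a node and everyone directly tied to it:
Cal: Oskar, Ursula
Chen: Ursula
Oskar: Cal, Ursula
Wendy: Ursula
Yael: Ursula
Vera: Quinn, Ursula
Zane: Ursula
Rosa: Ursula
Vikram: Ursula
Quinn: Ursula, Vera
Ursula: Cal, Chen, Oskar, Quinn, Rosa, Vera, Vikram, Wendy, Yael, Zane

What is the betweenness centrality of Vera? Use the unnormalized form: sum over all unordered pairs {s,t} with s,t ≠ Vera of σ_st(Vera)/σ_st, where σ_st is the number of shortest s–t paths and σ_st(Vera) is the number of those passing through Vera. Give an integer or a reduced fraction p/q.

No shortest path between any pair of other nodes passes through Vera.
Summing the contributions gives betweenness(Vera) = 0.

0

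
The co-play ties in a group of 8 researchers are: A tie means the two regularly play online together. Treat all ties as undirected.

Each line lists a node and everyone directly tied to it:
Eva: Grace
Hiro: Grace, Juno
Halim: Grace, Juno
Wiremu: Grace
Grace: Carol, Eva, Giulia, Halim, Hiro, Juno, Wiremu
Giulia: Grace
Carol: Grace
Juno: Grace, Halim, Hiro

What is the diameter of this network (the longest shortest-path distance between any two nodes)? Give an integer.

Eccentricity of each node (its greatest distance to any other): Carol:2, Eva:2, Giulia:2, Grace:1, Halim:2, Hiro:2, Juno:2, Wiremu:2.
The maximum eccentricity is 2, realized for instance by the pair Giulia–Juno via Giulia – Grace – Juno. So the diameter is 2.

2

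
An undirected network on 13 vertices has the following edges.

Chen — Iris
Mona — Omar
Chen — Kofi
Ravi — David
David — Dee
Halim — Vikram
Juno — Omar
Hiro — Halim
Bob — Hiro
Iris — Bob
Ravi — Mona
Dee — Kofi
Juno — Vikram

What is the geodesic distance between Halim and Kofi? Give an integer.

One shortest route is Halim – Hiro – Bob – Iris – Chen – Kofi, which uses 5 edges, and at distance 4 from Halim we only reach {Chen, Mona}, which does not include Kofi. So d(Halim,Kofi) = 5.

5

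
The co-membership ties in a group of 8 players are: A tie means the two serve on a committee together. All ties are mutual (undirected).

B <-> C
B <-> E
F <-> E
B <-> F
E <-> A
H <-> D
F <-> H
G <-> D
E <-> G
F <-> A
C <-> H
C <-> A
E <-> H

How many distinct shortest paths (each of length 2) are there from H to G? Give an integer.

The shortest distance is 2. The length-2 paths are: H–E–G; H–D–G.
That gives 2 distinct shortest paths.

2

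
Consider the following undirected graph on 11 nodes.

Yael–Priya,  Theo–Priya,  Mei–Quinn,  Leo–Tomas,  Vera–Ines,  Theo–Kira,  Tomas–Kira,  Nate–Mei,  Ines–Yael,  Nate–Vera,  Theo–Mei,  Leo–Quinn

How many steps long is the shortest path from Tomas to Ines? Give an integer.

5

One shortest route is Tomas – Kira – Theo – Priya – Yael – Ines, which uses 5 edges, and at distance 4 from Tomas we only reach {Nate, Yael}, which does not include Ines. So d(Tomas,Ines) = 5.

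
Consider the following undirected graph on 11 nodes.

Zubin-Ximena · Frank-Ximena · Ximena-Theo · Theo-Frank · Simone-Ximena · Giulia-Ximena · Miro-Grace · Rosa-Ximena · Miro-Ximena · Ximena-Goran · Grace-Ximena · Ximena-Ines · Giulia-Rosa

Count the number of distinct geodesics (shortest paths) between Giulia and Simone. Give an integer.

The shortest distance is 2, and the only length-2 path is Giulia–Ximena–Simone. So there is exactly 1 shortest path.

1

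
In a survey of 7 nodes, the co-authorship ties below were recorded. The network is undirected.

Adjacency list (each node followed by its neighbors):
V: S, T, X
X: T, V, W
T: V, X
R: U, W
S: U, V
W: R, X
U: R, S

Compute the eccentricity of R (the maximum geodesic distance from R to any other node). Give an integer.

Distances from R: S:2, T:3, U:1, V:3, W:1, X:2.
The largest is 3 (to V and T), so the eccentricity of R is 3.

3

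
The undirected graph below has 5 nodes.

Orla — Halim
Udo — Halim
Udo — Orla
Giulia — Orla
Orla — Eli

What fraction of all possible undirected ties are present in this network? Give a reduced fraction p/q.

There are 5 edges and 5 nodes, so the maximum possible is C(5,2) = 10.
Density = 5/10 = 1/2.

1/2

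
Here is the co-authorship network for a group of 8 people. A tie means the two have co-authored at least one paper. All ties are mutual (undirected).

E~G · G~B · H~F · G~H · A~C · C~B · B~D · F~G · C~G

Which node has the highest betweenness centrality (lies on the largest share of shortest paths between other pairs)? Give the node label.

G

Unnormalized betweenness of each node: A:0, B:6, C:6, D:0, E:0, F:0, G:14, H:0.
G has the largest value, 14, making it the main broker — the node through which the most shortest paths run.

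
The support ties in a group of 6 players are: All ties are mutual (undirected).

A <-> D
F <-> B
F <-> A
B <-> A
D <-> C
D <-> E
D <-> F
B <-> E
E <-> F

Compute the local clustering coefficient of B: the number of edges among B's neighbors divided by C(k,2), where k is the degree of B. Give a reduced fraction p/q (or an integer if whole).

2/3

B's neighbors: A, E, and F (k = 3).
Possible neighbor pairs: C(3,2) = 3. Edges among them: A–F, E–F → e = 2.
Clustering(B) = 2/3.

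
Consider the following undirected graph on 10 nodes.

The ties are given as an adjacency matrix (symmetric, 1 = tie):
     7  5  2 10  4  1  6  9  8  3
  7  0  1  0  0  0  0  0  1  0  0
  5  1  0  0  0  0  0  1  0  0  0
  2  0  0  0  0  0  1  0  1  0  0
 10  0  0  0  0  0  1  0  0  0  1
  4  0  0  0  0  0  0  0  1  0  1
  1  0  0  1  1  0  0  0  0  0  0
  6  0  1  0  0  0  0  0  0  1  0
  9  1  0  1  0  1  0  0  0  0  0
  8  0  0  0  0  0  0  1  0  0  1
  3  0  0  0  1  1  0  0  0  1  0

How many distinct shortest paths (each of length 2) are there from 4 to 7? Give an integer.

The shortest distance is 2, and the only length-2 path is 4–9–7. So there is exactly 1 shortest path.

1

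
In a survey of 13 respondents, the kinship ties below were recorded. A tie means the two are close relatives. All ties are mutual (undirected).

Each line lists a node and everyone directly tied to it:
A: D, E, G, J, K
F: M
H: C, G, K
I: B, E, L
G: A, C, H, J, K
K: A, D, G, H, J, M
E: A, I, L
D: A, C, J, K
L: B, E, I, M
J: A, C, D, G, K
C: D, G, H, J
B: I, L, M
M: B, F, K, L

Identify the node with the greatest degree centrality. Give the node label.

K

Degrees — A:5, B:3, C:4, D:4, E:3, F:1, G:5, H:3, I:3, J:5, K:6, L:4, M:4.
The maximum is 6, attained only by K.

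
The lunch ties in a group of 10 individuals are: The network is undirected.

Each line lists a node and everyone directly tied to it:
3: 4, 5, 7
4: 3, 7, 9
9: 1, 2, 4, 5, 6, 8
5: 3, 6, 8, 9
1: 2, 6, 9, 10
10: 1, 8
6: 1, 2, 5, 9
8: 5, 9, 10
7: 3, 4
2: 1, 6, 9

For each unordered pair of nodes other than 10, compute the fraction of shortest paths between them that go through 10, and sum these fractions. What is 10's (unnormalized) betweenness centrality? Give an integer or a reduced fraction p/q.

1/2

Pairs whose geodesics pass through 10 — 1–8: 1/2.
All other pairs contribute 0.
Summing the contributions gives betweenness(10) = 1/2.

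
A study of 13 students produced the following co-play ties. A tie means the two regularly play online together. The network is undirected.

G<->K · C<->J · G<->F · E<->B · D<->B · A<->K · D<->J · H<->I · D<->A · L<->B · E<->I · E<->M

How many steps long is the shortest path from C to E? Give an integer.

4

One shortest route is C – J – D – B – E, which uses 4 edges, and at distance 3 from C we only reach {A, B}, which does not include E. So d(C,E) = 4.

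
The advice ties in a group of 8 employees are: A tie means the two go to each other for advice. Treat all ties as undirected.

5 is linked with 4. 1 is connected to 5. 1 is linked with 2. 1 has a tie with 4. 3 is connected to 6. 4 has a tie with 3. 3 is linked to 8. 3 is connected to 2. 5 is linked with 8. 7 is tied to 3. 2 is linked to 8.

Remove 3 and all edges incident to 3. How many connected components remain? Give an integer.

3

Without 3, the remaining ties split the others into: {6}; {1, 2, 4, 5, 8}; {7}.
That's 3 separate components.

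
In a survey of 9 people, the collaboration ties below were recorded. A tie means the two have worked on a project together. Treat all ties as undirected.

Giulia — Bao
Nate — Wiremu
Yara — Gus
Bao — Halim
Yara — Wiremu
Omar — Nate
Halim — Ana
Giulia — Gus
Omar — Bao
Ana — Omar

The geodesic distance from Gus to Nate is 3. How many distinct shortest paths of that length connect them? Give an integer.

The shortest distance is 3, and the only length-3 path is Gus–Yara–Wiremu–Nate. So there is exactly 1 shortest path.

1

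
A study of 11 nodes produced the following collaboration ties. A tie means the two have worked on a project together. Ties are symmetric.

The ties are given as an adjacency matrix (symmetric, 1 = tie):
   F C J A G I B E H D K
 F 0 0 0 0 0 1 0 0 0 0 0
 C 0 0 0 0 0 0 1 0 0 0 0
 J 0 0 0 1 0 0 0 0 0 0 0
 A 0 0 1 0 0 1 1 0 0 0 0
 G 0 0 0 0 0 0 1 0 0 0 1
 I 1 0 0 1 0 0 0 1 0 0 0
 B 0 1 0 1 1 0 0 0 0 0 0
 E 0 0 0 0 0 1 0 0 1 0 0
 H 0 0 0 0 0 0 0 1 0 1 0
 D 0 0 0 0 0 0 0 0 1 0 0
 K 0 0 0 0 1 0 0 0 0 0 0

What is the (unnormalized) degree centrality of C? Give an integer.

C is directly tied to B. That is 1 neighbor, so the degree of C is 1.

1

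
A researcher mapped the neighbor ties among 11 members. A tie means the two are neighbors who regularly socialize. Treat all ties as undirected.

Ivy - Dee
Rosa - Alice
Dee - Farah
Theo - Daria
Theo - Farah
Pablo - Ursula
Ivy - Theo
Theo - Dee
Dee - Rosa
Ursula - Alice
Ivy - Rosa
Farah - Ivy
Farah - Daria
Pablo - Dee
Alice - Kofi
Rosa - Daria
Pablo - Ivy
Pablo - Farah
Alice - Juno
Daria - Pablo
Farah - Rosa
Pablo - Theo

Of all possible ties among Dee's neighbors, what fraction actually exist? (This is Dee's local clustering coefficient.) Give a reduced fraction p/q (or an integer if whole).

4/5

Dee's neighbors: Farah, Ivy, Pablo, Rosa, and Theo (k = 5).
Possible neighbor pairs: C(5,2) = 10. Edges among them: Farah–Ivy, Farah–Pablo, Farah–Rosa, Farah–Theo, Ivy–Pablo, Ivy–Rosa, Ivy–Theo, Pablo–Theo → e = 8.
Clustering(Dee) = 8/10 = 4/5.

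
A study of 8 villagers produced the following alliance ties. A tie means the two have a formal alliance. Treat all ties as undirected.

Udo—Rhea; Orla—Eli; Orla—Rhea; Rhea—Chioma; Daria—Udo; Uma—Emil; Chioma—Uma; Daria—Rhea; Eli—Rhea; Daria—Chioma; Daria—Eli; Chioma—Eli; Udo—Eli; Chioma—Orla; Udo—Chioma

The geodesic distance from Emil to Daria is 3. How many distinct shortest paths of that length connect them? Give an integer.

1

The shortest distance is 3, and the only length-3 path is Emil–Uma–Chioma–Daria. So there is exactly 1 shortest path.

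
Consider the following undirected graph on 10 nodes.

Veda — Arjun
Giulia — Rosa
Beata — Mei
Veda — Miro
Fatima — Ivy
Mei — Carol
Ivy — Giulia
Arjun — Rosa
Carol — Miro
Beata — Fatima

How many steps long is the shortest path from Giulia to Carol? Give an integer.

5

One shortest route is Giulia – Ivy – Fatima – Beata – Mei – Carol, which uses 5 edges, and at distance 4 from Giulia we only reach {Mei, Miro}, which does not include Carol. So d(Giulia,Carol) = 5.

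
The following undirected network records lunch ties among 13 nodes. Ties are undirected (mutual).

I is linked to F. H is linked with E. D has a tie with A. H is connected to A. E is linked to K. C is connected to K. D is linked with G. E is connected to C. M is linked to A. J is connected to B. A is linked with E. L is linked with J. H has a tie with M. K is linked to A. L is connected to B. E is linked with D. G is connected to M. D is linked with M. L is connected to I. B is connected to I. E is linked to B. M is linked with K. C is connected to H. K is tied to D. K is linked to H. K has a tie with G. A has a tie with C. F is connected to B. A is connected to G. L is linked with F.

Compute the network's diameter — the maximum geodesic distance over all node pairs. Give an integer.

Eccentricity of each node (its greatest distance to any other): A:3, B:3, C:3, D:3, E:2, F:4, G:4, H:3, I:4, J:4, K:3, L:4, M:4.
The maximum eccentricity is 4, realized for instance by the pair G–L via G – K – E – B – L. So the diameter is 4.

4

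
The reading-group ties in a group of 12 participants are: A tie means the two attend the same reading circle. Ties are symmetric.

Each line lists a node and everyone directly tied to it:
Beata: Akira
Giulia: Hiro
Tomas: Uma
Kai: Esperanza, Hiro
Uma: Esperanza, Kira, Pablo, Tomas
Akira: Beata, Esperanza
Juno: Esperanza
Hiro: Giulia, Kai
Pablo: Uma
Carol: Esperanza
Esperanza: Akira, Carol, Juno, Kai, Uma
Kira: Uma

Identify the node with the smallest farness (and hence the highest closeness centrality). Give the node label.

Farness (sum of distances to all others) for each node — Akira:26, Beata:36, Carol:28, Esperanza:18, Giulia:42, Hiro:32, Juno:28, Kai:24, Kira:32, Pablo:32, Tomas:32, Uma:22.
The smallest farness is 18, for Esperanza, so Esperanza has the highest closeness.

Esperanza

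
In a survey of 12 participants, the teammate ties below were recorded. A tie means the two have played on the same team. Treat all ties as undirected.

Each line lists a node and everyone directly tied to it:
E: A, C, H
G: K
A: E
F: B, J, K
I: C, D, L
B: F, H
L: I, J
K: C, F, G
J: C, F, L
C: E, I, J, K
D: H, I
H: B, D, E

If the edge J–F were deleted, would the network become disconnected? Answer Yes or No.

Even without that edge, J still reaches F via J – C – K – F, so the network stays connected. Not a bridge.

No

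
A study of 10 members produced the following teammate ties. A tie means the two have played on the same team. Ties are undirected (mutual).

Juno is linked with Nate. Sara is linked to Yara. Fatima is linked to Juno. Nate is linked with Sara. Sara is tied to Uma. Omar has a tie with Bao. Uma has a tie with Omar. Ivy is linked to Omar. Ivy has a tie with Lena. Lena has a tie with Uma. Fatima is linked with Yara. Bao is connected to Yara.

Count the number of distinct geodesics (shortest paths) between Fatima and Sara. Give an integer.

1

The shortest distance is 2, and the only length-2 path is Fatima–Yara–Sara. So there is exactly 1 shortest path.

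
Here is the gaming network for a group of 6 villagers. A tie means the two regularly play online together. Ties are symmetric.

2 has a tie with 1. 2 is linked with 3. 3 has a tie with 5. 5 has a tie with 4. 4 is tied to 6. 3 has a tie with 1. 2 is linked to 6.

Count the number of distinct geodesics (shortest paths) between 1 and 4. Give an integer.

The shortest distance is 3. The length-3 paths are: 1–3–5–4; 1–2–6–4.
That gives 2 distinct shortest paths.

2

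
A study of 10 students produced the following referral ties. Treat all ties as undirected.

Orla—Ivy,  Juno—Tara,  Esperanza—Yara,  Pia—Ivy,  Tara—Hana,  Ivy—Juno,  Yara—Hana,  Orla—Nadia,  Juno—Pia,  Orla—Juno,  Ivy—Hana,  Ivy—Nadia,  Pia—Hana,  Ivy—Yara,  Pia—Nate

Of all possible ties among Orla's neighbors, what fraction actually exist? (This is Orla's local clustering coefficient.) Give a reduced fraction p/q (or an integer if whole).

2/3

Orla's neighbors: Ivy, Juno, and Nadia (k = 3).
Possible neighbor pairs: C(3,2) = 3. Edges among them: Ivy–Juno, Ivy–Nadia → e = 2.
Clustering(Orla) = 2/3.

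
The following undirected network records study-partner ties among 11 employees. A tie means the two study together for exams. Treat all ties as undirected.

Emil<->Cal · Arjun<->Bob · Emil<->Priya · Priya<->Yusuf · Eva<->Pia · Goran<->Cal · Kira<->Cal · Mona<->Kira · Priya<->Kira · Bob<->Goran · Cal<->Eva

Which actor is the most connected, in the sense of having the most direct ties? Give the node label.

Degrees — Arjun:1, Bob:2, Cal:4, Emil:2, Eva:2, Goran:2, Kira:3, Mona:1, Pia:1, Priya:3, Yusuf:1.
The maximum is 4, attained only by Cal.

Cal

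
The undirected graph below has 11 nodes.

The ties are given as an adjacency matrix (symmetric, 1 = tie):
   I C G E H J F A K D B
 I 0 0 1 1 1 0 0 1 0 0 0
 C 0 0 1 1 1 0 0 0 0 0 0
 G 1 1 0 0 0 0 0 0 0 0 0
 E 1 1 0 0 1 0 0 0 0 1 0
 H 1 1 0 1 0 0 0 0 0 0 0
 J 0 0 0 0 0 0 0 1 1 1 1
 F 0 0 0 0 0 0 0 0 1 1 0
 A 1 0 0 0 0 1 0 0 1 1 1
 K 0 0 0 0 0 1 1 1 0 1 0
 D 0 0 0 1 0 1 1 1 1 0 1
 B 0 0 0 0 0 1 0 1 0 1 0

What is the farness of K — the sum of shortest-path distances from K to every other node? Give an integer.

Distances from K: A:1, B:2, C:3, D:1, E:2, F:1, G:3, H:3, I:2, J:1.
Sum = 1 + 2 + 3 + 1 + 2 + 1 + 3 + 3 + 2 + 1 = 19.

19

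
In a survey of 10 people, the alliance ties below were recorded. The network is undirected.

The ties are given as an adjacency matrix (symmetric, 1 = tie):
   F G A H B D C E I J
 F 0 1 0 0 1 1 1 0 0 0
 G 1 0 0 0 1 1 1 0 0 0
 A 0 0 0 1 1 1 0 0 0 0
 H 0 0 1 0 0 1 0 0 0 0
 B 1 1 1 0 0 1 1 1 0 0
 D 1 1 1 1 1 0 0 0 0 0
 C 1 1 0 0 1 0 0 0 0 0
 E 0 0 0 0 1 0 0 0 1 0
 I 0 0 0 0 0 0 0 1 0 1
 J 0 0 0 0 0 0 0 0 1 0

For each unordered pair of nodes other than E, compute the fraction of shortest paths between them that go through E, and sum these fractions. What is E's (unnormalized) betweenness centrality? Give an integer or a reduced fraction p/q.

Pairs whose geodesics pass through E — F–I: 1; F–J: 1; G–I: 1; G–J: 1; A–I: 1; A–J: 1; H–I: 2/2; H–J: 2/2; B–I: 1; B–J: 1; D–I: 1; D–J: 1; C–I: 1; C–J: 1.
All other pairs contribute 0.
Summing the contributions gives betweenness(E) = 14.

14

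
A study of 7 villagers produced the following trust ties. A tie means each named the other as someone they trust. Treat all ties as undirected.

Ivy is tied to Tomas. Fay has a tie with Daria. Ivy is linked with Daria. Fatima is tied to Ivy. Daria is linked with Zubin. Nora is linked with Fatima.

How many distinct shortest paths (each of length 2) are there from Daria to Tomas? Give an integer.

1

The shortest distance is 2, and the only length-2 path is Daria–Ivy–Tomas. So there is exactly 1 shortest path.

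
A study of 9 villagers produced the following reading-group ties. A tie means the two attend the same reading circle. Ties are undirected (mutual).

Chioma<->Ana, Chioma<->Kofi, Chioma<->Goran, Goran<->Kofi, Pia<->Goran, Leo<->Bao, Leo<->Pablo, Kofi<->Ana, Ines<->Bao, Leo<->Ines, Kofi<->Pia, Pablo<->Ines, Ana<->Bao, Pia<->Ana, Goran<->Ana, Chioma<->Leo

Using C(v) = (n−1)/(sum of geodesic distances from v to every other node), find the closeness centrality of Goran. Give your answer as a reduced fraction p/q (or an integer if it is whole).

4/7

Distances from Goran: Ana:1, Bao:2, Chioma:1, Ines:3, Kofi:1, Leo:2, Pablo:3, Pia:1. Sum = 14.
n = 9, so closeness = 8/14 = 4/7.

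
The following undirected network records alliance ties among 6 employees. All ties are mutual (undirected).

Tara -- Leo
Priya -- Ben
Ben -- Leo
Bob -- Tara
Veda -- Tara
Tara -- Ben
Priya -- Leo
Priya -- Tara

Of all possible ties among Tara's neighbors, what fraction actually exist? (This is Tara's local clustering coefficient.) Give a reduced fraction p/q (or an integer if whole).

Tara's neighbors: Ben, Bob, Leo, Priya, and Veda (k = 5).
Possible neighbor pairs: C(5,2) = 10. Edges among them: Ben–Leo, Ben–Priya, Leo–Priya → e = 3.
Clustering(Tara) = 3/10.

3/10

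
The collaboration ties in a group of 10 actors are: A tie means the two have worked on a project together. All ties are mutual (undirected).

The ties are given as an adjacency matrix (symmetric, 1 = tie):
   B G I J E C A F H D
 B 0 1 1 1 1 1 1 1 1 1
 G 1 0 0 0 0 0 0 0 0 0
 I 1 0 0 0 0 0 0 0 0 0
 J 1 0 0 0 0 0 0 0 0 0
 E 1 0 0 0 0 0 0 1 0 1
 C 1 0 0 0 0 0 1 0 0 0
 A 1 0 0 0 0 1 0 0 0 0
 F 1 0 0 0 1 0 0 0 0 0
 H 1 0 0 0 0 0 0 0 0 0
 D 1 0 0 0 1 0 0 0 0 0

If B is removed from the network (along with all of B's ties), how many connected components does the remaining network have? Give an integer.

Without B, the remaining ties split the others into: {G}; {I}; {J}; {D, E, F}; {A, C}; {H}.
That's 6 separate components.

6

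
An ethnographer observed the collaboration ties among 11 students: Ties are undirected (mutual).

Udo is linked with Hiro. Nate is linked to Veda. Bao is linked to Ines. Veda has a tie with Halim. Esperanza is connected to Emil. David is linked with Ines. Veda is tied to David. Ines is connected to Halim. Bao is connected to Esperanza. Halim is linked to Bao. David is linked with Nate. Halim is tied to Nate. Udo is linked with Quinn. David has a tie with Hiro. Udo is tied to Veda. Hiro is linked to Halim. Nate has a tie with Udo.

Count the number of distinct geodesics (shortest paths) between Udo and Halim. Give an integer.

3

The shortest distance is 2. The length-2 paths are: Udo–Hiro–Halim; Udo–Nate–Halim; Udo–Veda–Halim.
That gives 3 distinct shortest paths.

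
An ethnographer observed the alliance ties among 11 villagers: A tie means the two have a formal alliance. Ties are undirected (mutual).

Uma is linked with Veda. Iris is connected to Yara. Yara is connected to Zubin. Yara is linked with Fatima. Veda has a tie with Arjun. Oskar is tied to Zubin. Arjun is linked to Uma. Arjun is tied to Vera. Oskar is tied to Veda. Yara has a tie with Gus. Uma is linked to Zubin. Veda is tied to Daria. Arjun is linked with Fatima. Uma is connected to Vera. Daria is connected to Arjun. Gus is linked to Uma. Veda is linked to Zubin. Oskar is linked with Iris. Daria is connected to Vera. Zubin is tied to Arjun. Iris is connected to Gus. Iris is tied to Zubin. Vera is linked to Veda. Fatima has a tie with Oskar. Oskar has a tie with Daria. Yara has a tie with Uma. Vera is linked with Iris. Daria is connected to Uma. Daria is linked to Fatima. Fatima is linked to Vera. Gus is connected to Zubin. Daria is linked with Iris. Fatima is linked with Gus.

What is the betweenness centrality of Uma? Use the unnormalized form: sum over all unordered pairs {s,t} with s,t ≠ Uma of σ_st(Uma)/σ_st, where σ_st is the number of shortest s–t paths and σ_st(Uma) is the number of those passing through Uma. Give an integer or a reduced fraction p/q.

69/20

Pairs whose geodesics pass through Uma — Yara–Vera: 1/3; Yara–Veda: 1/2; Yara–Arjun: 1/3; Yara–Daria: 1/3; Vera–Zubin: 1/4; Vera–Gus: 1/3; Zubin–Daria: 1/5; Veda–Gus: 1/2; Arjun–Gus: 1/3; Daria–Gus: 1/3.
All other pairs contribute 0.
Summing the contributions gives betweenness(Uma) = 69/20.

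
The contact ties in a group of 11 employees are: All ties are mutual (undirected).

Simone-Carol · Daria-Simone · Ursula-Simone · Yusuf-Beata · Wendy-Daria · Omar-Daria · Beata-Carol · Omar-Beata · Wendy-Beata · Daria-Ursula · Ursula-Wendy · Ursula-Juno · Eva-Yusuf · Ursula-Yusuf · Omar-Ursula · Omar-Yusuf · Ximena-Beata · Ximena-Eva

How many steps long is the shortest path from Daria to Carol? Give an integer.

2

One shortest route is Daria – Simone – Carol, which uses 2 edges, and Daria and Carol are not directly tied, so nothing shorter exists. So d(Daria,Carol) = 2.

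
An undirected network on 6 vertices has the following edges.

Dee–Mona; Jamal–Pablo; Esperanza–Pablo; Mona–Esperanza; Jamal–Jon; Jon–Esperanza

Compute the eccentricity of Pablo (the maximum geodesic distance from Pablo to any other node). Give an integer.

3

Distances from Pablo: Dee:3, Esperanza:1, Jamal:1, Jon:2, Mona:2.
The largest is 3 (to Dee), so the eccentricity of Pablo is 3.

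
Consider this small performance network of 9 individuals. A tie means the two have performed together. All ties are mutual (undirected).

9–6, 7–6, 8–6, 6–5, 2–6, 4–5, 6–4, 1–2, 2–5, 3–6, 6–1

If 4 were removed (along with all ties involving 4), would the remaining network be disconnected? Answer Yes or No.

Even without 4, every remaining node can still reach every other (the residual graph is connected), so 4 is not a cut vertex.

No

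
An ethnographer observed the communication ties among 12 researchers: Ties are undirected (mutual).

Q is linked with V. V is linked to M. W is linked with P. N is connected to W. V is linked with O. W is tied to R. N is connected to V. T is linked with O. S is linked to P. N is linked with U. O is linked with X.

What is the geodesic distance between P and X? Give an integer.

One shortest route is P – W – N – V – O – X, which uses 5 edges, and at distance 4 from P we only reach {M, O, Q}, which does not include X. So d(P,X) = 5.

5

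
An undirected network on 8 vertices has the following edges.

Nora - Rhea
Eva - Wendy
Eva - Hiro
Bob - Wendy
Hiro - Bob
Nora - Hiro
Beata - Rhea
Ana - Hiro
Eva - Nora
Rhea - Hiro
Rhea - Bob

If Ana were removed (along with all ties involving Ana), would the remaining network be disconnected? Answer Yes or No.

Even without Ana, every remaining node can still reach every other (the residual graph is connected), so Ana is not a cut vertex.

No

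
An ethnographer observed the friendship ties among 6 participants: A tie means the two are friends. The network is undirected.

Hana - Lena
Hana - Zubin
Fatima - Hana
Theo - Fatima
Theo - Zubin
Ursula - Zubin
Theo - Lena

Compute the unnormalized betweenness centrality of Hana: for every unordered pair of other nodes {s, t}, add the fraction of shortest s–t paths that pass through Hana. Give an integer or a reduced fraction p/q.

5/2

Pairs whose geodesics pass through Hana — Ursula–Lena: 1/2; Ursula–Fatima: 1/2; Lena–Zubin: 1/2; Lena–Fatima: 1/2; Zubin–Fatima: 1/2.
All other pairs contribute 0.
Summing the contributions gives betweenness(Hana) = 5/2.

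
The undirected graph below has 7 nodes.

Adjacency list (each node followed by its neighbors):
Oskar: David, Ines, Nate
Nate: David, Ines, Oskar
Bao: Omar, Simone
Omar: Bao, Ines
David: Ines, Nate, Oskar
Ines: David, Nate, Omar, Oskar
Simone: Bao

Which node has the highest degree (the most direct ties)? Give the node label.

Degrees — Bao:2, David:3, Ines:4, Nate:3, Omar:2, Oskar:3, Simone:1.
The maximum is 4, attained only by Ines.

Ines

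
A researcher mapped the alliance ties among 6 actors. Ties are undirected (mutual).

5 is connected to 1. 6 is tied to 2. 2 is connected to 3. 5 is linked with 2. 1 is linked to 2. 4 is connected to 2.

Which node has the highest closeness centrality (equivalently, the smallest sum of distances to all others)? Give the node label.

Farness (sum of distances to all others) for each node — 1:8, 2:5, 3:9, 4:9, 5:8, 6:9.
The smallest farness is 5, for 2, so 2 has the highest closeness.

2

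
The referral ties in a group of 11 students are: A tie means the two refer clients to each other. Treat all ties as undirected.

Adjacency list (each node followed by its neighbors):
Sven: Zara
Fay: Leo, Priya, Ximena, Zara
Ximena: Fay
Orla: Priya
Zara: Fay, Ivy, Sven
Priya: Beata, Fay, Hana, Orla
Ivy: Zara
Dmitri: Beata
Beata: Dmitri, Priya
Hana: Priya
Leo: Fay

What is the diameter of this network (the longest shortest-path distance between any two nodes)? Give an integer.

Eccentricity of each node (its greatest distance to any other): Beata:4, Dmitri:5, Fay:3, Hana:4, Ivy:5, Leo:4, Orla:4, Priya:3, Sven:5, Ximena:4, Zara:4.
The maximum eccentricity is 5, realized for instance by the pair Dmitri–Ivy via Dmitri – Beata – Priya – Fay – Zara – Ivy. So the diameter is 5.

5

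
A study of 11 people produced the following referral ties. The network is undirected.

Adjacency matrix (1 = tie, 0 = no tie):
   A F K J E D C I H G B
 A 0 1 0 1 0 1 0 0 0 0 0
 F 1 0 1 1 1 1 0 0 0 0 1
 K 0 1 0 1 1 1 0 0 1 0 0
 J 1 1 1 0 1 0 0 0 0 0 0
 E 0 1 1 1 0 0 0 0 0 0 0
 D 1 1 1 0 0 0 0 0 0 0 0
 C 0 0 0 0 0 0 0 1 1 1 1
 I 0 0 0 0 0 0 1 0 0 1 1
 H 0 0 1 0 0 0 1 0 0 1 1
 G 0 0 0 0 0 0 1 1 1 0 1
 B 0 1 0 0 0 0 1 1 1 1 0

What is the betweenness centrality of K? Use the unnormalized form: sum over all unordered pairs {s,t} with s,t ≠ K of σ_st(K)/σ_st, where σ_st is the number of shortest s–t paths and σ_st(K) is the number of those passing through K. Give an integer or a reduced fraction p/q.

Pairs whose geodesics pass through K — A–H: 3/4; F–H: 1/2; J–D: 1/3; J–C: 1/2; J–H: 1; J–G: 1/2; E–D: 1/2; E–C: 1/2; E–H: 1; E–G: 1/2; D–C: 1/2; D–H: 1; D–G: 1/2.
All other pairs contribute 0.
Summing the contributions gives betweenness(K) = 97/12.

97/12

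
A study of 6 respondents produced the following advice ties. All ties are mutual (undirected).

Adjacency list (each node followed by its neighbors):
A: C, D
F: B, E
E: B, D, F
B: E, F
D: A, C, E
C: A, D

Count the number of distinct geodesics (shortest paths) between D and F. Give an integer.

1

The shortest distance is 2, and the only length-2 path is D–E–F. So there is exactly 1 shortest path.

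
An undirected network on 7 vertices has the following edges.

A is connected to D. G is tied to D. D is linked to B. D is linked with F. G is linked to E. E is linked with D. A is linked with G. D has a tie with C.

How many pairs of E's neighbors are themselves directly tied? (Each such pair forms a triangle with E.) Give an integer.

1

E's neighbors: D and G.
Neighbor pairs that are themselves tied: E–D–G. Each forms one triangle with E, for 1 in total.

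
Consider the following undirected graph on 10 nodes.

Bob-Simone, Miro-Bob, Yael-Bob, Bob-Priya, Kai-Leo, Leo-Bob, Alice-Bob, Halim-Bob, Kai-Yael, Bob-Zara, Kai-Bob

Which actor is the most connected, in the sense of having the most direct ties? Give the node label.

Bob

Degrees — Alice:1, Bob:9, Halim:1, Kai:3, Leo:2, Miro:1, Priya:1, Simone:1, Yael:2, Zara:1.
The maximum is 9, attained only by Bob.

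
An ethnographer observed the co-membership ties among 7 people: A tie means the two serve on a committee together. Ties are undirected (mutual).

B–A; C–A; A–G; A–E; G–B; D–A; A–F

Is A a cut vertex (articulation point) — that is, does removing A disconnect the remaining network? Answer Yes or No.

Yes

Removing A leaves {C} with no path to {D}, so the network splits into 5 components. A is a cut vertex.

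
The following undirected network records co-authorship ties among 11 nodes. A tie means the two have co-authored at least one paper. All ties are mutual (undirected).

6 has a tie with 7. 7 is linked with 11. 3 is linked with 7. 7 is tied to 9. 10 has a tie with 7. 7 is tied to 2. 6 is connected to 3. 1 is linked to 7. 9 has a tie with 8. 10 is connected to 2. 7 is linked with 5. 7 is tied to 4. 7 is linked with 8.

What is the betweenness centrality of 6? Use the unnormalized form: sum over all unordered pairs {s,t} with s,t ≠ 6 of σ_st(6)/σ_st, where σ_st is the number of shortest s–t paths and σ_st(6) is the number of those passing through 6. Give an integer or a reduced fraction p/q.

No shortest path between any pair of other nodes passes through 6.
Summing the contributions gives betweenness(6) = 0.

0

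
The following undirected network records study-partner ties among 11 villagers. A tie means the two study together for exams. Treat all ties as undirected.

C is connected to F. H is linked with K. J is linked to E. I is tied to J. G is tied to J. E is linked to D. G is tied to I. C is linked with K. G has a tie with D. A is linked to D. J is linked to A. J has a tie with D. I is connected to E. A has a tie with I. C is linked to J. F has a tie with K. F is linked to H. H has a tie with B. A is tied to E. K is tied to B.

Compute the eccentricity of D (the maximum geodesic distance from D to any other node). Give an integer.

4

Distances from D: A:1, B:4, C:2, E:1, F:3, G:1, H:4, I:2, J:1, K:3.
The largest is 4 (to H and B), so the eccentricity of D is 4.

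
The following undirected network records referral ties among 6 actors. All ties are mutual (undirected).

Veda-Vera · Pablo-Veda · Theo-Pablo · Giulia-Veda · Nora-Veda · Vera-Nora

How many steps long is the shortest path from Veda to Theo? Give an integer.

One shortest route is Veda – Pablo – Theo, which uses 2 edges, and Veda and Theo are not directly tied, so nothing shorter exists. So d(Veda,Theo) = 2.

2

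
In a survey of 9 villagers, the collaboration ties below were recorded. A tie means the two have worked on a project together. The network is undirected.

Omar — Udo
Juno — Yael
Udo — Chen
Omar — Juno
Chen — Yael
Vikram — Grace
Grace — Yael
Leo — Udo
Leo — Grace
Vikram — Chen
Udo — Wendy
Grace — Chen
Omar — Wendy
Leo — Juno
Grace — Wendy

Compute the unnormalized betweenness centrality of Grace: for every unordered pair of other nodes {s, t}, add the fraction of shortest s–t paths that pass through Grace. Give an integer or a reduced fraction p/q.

Pairs whose geodesics pass through Grace — Yael–Vikram: 1/2; Yael–Leo: 1/2; Yael–Wendy: 1; Vikram–Juno: 2/3; Vikram–Leo: 1; Vikram–Omar: 1/2; Vikram–Wendy: 1; Leo–Wendy: 1/2; Leo–Chen: 1/2; Wendy–Chen: 1/2.
All other pairs contribute 0.
Summing the contributions gives betweenness(Grace) = 20/3.

20/3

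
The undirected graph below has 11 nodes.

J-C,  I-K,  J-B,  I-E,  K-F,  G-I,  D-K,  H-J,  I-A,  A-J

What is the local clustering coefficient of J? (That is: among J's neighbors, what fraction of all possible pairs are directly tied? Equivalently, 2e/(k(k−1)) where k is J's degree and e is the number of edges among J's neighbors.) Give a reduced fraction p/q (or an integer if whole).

0

J's neighbors: A, B, C, and H (k = 4).
Possible neighbor pairs: C(4,2) = 6. Edges among them: none → e = 0.
Clustering(J) = 0/6 = 0.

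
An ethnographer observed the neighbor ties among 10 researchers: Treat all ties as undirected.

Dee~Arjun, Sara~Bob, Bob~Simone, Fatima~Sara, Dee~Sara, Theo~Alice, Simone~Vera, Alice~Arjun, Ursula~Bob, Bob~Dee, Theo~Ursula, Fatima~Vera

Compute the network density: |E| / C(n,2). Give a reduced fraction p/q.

There are 12 edges and 10 nodes, so the maximum possible is C(10,2) = 45.
Density = 12/45 = 4/15.

4/15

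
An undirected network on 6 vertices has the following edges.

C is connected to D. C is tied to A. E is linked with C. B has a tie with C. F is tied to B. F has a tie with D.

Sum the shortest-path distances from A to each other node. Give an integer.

Distances from A: B:2, C:1, D:2, E:2, F:3.
Sum = 2 + 1 + 2 + 2 + 3 = 10.

10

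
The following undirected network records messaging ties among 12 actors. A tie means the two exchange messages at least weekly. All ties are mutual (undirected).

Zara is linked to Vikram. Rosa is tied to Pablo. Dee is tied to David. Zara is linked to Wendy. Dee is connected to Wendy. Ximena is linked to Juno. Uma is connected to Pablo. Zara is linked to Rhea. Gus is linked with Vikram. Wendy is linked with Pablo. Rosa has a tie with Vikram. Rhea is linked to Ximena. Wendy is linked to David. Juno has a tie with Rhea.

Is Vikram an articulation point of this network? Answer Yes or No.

Yes

Removing Vikram leaves {David, Dee, Juno, Pablo, Rhea, Rosa, Uma, Wendy, Ximena, and Zara} with no path to {Gus}, so the network splits into 2 components. Vikram is a cut vertex.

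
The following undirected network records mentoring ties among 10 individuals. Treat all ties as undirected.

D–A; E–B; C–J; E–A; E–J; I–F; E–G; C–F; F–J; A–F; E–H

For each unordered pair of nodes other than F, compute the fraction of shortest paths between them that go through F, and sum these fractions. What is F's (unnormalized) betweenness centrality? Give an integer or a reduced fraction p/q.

11

Pairs whose geodesics pass through F — C–D: 1; C–A: 1; C–I: 1; D–I: 1; D–J: 1/2; G–I: 2/2; A–I: 1; A–J: 1/2; I–E: 2/2; I–J: 1; I–H: 2/2; I–B: 2/2.
All other pairs contribute 0.
Summing the contributions gives betweenness(F) = 11.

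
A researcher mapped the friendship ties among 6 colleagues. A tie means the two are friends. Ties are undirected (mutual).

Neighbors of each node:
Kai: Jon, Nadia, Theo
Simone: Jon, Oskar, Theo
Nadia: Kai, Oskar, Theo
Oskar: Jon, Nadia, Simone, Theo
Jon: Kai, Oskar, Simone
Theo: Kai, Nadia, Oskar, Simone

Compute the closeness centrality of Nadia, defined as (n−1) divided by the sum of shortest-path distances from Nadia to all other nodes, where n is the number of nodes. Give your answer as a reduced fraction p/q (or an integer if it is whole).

5/7

Distances from Nadia: Jon:2, Kai:1, Oskar:1, Simone:2, Theo:1. Sum = 7.
n = 6, so closeness = 5/7.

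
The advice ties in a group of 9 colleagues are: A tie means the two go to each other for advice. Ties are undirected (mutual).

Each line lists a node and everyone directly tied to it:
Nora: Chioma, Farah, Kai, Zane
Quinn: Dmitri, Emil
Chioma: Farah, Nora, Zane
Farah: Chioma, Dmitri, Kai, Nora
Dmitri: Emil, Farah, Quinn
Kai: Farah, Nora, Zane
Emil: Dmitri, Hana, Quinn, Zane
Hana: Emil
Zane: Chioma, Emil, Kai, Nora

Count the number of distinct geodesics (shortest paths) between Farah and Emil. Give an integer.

The shortest distance is 2, and the only length-2 path is Farah–Dmitri–Emil. So there is exactly 1 shortest path.

1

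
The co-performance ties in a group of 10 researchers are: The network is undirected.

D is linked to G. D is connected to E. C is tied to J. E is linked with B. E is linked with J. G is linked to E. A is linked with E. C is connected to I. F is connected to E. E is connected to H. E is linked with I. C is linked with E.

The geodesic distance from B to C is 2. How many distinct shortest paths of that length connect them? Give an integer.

The shortest distance is 2, and the only length-2 path is B–E–C. So there is exactly 1 shortest path.

1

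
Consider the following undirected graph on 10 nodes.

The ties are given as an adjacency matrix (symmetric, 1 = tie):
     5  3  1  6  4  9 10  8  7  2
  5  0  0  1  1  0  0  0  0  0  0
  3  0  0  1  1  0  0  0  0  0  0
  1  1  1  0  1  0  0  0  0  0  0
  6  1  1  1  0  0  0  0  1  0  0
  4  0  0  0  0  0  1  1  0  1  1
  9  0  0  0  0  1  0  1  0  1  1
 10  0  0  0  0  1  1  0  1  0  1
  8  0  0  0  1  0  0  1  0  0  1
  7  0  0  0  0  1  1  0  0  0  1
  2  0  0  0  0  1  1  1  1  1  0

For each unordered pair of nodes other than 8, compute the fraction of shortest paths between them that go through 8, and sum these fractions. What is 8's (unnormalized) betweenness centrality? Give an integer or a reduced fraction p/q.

Pairs whose geodesics pass through 8 — 5–4: 2/2; 5–9: 2/2; 5–10: 1; 5–7: 1; 5–2: 1; 3–4: 2/2; 3–9: 2/2; 3–10: 1; 3–7: 1; 3–2: 1; 1–4: 2/2; 1–9: 2/2; 1–10: 1; 1–7: 1 … (+6 more pairs).
All other pairs contribute 0.
Summing the contributions gives betweenness(8) = 20.

20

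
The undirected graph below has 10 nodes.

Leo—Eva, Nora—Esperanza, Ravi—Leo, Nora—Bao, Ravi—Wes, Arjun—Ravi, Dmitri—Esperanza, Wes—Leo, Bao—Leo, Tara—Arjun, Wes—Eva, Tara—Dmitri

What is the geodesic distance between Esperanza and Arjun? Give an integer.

One shortest route is Esperanza – Dmitri – Tara – Arjun, which uses 3 edges, and at distance 2 from Esperanza we only reach {Bao, Tara}, which does not include Arjun. So d(Esperanza,Arjun) = 3.

3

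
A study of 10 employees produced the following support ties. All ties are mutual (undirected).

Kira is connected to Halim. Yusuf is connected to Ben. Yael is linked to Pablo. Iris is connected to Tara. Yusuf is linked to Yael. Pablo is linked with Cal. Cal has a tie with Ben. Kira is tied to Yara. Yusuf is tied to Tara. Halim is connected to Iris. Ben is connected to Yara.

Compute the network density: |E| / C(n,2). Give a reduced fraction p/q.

11/45

There are 11 edges and 10 nodes, so the maximum possible is C(10,2) = 45.
Density = 11/45.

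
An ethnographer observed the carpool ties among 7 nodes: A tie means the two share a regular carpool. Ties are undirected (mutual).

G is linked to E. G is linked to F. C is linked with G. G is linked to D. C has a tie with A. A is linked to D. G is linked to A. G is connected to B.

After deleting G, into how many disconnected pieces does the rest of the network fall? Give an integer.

4

Without G, the remaining ties split the others into: {A, C, D}; {B}; {E}; {F}.
That's 4 separate components.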